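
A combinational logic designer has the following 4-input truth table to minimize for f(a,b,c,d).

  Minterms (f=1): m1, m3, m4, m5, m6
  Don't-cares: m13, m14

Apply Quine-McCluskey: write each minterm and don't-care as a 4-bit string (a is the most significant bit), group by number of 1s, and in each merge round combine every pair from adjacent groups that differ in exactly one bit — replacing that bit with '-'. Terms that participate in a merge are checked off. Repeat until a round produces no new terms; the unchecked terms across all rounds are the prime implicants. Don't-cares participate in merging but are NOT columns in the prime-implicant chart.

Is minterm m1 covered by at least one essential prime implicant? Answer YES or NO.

Round 0: 0001✓ 0011✓ 0100✓ 0101✓ 0110✓ 1101✓ 1110✓
Round 1: -101 -110 0-01 00-1 01-0 010-
PIs = {-101, -110, 0-01, 00-1, 01-0, 010-}
Coverage chart:
  m1: 0-01,00-1
  m3: 00-1 ←essential
  m4: 01-0,010-
  m5: -101,0-01,010-
  m6: -110,01-0
Essential: 00-1

YES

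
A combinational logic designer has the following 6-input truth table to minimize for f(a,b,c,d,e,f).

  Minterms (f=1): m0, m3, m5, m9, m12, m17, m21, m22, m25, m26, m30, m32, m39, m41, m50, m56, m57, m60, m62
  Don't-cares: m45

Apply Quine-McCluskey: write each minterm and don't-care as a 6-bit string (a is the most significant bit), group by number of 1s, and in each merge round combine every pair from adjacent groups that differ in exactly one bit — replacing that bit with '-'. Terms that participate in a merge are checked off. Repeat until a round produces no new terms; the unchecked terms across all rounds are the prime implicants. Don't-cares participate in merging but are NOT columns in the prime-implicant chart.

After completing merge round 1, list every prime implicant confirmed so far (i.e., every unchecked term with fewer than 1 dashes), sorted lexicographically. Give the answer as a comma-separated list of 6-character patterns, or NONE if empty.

Round 0: 000000✓ 000011 000101✓ 001001✓ 001100 010001✓ 010101✓ 010110✓ 011001✓ 011010✓ 011110✓ 100000✓ 100111 101001✓ 101101✓ 110010 111000✓ 111001✓ 111100✓ 111110✓
Round 1: -00000 -01001✓ -11001✓ -11110 0-0101 0-1001✓ 01-001 01-110 010-01 011-10 1-1001✓ 101-01 111-00 11100- 1111-0
Round 2: --1001
PIs = {--1001, -00000, -11110, 0-0101, 000011, 001100, 01-001, 01-110, 010-01, 011-10, 100111, 101-01, 110010, 111-00, 11100-, 1111-0}

000011, 001100, 100111, 110010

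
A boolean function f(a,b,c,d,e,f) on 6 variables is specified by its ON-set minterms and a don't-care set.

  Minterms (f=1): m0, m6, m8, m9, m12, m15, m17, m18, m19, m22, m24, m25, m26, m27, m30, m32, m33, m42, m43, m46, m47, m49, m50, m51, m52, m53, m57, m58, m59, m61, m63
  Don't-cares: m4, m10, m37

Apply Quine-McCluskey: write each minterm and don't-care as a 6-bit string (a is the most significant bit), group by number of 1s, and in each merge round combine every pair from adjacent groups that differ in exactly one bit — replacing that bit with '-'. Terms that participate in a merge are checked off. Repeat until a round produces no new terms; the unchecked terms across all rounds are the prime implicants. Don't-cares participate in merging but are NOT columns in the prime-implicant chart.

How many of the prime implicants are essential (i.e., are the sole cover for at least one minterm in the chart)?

Round 0: 000000✓ 000100✓ 000110✓ 001000✓ 001001✓ 001010✓ 001100✓ 001111✓ 010001✓ 010010✓ 010011✓ 010110✓ 011000✓ 011001✓ 011010✓ 011011✓ 011110✓ 100000✓ 100001✓ 100101✓ 101010✓ 101011✓ 101110✓ 101111✓ 110001✓ 110010✓ 110011✓ 110100✓ 110101✓ 111001✓ 111010✓ 111011✓ 111101✓ 111111✓
Round 1: -00000 -01010✓ -01111 -10001✓ -10010✓ -10011✓ -11001✓ -11010✓ -11011✓ 0-0110 0-1000✓ 0-1001✓ 0-1010✓ 00-000✓ 00-100✓ 000-00✓ 0001-0 001-00✓ 0010-0✓ 00100-✓ 01-001✓ 01-010✓ 01-011✓ 01-110✓ 010-10✓ 0100-1✓ 01001-✓ 011-10✓ 0110-0✓ 0110-1✓ 01100-✓ 01101-✓ 1-0001✓ 1-0101✓ 1-1010✓ 1-1011✓ 1-1111✓ 100-01✓ 10000- 101-10✓ 101-11✓ 10101-✓ 10111-✓ 11-001✓ 11-010✓ 11-011✓ 11-101✓ 110-01✓ 1100-1✓ 11001-✓ 11010- 111-01✓ 111-11✓ 1110-1✓ 11101-✓ 1111-1✓
Round 2: --1010 -1-001✓ -1-010✓ -1-011✓ -100-1✓ -1001-✓ -110-1✓ -1101-✓ 0-10-0 0-100- 00--00 01--10 01-0-1✓ 01-01-✓ 0110-- 1-0-01 1-1-11 1-101- 101-1- 11--01 11-0-1✓ 11-01-✓ 111--1
Round 3: -1-0-1 -1-01-
PIs = {--1010, -00000, -01111, -1-0-1, -1-01-, 0-0110, 0-10-0, 0-100-, 00--00, 0001-0, 01--10, 0110--, 1-0-01, 1-1-11, 1-101-, 10000-, 101-1-, 11--01, 11010-, 111--1}
Coverage chart:
  m0: -00000,00--00
  m6: 0-0110,0001-0
  m8: 0-10-0,0-100-,00--00
  m9: 0-100- ←essential
  m12: 00--00 ←essential
  m15: -01111 ←essential
  m17: -1-0-1 ←essential
  m18: -1-01-,01--10
  m19: -1-0-1,-1-01-
  m22: 0-0110,01--10
  m24: 0-10-0,0-100-,0110--
  m25: -1-0-1,0-100-,0110--
  m26: --1010,-1-01-,0-10-0,01--10,0110--
  m27: -1-0-1,-1-01-,0110--
  m30: 01--10 ←essential
  m32: -00000,10000-
  m33: 1-0-01,10000-
  m42: --1010,1-101-,101-1-
  m43: 1-1-11,1-101-,101-1-
  m46: 101-1- ←essential
  m47: -01111,1-1-11,101-1-
  m49: -1-0-1,1-0-01,11--01
  m50: -1-01- ←essential
  m51: -1-0-1,-1-01-
  m52: 11010- ←essential
  m53: 1-0-01,11--01,11010-
  m57: -1-0-1,11--01,111--1
  m58: --1010,-1-01-,1-101-
  m59: -1-0-1,-1-01-,1-1-11,1-101-,111--1
  m61: 11--01,111--1
  m63: 1-1-11,111--1
Essential: -01111, -1-0-1, -1-01-, 0-100-, 00--00, 01--10, 101-1-, 11010-

8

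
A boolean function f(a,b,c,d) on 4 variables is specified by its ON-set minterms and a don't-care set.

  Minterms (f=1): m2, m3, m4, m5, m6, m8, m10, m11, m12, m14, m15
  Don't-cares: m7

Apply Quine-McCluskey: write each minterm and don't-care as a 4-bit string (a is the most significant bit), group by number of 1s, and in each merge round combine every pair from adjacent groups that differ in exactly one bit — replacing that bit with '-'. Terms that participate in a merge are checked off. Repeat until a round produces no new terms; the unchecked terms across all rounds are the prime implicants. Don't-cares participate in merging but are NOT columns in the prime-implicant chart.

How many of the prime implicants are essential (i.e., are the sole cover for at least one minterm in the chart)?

3

Round 0: 0010✓ 0011✓ 0100✓ 0101✓ 0110✓ 0111✓ 1000✓ 1010✓ 1011✓ 1100✓ 1110✓ 1111✓
Round 1: -010✓ -011✓ -100✓ -110✓ -111✓ 0-10✓ 0-11✓ 001-✓ 01-0✓ 01-1✓ 010-✓ 011-✓ 1-00✓ 1-10✓ 1-11✓ 10-0✓ 101-✓ 11-0✓ 111-✓
Round 2: --10✓ --11✓ -01-✓ -1-0 -11-✓ 0-1-✓ 01-- 1--0 1-1-✓
Round 3: --1-
PIs = {--1-, -1-0, 01--, 1--0}
Coverage chart:
  m2: --1- ←essential
  m3: --1- ←essential
  m4: -1-0,01--
  m5: 01-- ←essential
  m6: --1-,-1-0,01--
  m8: 1--0 ←essential
  m10: --1-,1--0
  m11: --1- ←essential
  m12: -1-0,1--0
  m14: --1-,-1-0,1--0
  m15: --1- ←essential
Essential: --1-, 01--, 1--0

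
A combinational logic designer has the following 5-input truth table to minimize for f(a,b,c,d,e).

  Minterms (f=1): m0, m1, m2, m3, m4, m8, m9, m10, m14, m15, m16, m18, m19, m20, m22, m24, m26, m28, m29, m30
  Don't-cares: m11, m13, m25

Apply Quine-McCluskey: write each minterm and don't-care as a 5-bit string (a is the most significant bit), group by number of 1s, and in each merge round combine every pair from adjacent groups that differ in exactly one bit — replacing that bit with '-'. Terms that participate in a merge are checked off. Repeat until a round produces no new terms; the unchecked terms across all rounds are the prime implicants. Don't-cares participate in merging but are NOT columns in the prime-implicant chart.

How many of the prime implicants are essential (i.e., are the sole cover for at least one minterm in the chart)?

4

[col 0] 00000*, 00001*, 00010*, 00011*, 00100*, 01000*, 01001*, 01010*, 01011*, 01101*, 01110*, 01111*, 10000*, 10010*, 10011*, 10100*, 10110*, 11000*, 11001*, 11010*, 11100*, 11101*, 11110*
[col 1] -0000*, -0010*, -0011*, -0100*, -1000*, -1001*, -1010*, -1101*, -1110*, 0-000*, 0-001*, 0-010*, 0-011*, 00-00*, 000-0*, 000-1*, 0000-*, 0001-*, 01-01*, 01-10*, 01-11*, 010-0*, 010-1*, 0100-*, 0101-*, 011-1*, 0111-*, 1-000*, 1-010*, 1-100*, 1-110*, 10-00*, 10-10*, 100-0*, 1001-*, 101-0*, 11-00*, 11-01*, 11-10*, 110-0*, 1100-*, 111-0*, 1110-*
[col 2] --000*, --010*, -0-00, -00-0*, -001-, -1-01, -1-10, -10-0*, -100-, 0-0-0*, 0-0-1*, 0-00-*, 0-01-*, 000--*, 01--1, 01-1-, 010--*, 1--00*, 1--10*, 1-0-0*, 1-1-0*, 10--0*, 11--0*, 11-0-
[col 3] --0-0, 0-0--, 1---0
Prime implicants: --0-0, -0-00, -001-, -1-01, -1-10, -100-, 0-0--, 01--1, 01-1-, 1---0, 11-0-
PI chart (minterm → PIs covering it):
  0 | --0-0,-0-00,0-0--
  1 | 0-0--  (sole → essential)
  2 | --0-0,-001-,0-0--
  3 | -001-,0-0--
  4 | -0-00  (sole → essential)
  8 | --0-0,-100-,0-0--
  9 | -1-01,-100-,0-0--,01--1
  10 | --0-0,-1-10,0-0--,01-1-
  14 | -1-10,01-1-
  15 | 01--1,01-1-
  16 | --0-0,-0-00,1---0
  18 | --0-0,-001-,1---0
  19 | -001-  (sole → essential)
  20 | -0-00,1---0
  22 | 1---0  (sole → essential)
  24 | --0-0,-100-,1---0,11-0-
  26 | --0-0,-1-10,1---0
  28 | 1---0,11-0-
  29 | -1-01,11-0-
  30 | -1-10,1---0
Essential prime implicants: -0-00, -001-, 0-0--, 1---0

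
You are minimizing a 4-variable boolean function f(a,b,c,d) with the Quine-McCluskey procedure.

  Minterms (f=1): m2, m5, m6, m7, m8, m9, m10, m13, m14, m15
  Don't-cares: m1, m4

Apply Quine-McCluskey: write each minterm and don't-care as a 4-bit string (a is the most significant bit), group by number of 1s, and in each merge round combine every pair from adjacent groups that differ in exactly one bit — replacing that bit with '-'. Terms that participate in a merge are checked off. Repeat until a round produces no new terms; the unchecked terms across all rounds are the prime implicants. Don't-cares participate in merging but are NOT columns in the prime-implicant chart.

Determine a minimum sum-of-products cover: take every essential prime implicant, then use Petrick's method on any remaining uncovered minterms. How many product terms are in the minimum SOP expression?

[col 0] 0001*, 0010*, 0100*, 0101*, 0110*, 0111*, 1000*, 1001*, 1010*, 1101*, 1110*, 1111*
[col 1] -001*, -010*, -101*, -110*, -111*, 0-01*, 0-10*, 01-0*, 01-1*, 010-*, 011-*, 1-01*, 1-10*, 10-0, 100-, 11-1*, 111-*
[col 2] --01, --10, -1-1, -11-, 01--
Prime implicants: --01, --10, -1-1, -11-, 01--, 10-0, 100-
PI chart (minterm → PIs covering it):
  2 | --10  (sole → essential)
  5 | --01,-1-1,01--
  6 | --10,-11-,01--
  7 | -1-1,-11-,01--
  8 | 10-0,100-
  9 | --01,100-
  10 | --10,10-0
  13 | --01,-1-1
  14 | --10,-11-
  15 | -1-1,-11-
Essential prime implicants: --10
Petrick residual → -1-1, 100-
Minimum SOP uses 3 PIs: cd' + bd + ab'c'

3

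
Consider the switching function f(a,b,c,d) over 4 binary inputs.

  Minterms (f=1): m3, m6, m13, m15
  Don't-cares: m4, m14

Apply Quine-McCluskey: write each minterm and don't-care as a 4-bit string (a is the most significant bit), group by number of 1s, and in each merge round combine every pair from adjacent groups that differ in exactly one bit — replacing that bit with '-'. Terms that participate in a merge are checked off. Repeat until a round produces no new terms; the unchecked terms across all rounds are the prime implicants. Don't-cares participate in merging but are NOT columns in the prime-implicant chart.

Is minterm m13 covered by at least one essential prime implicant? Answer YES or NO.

[col 0] 0011, 0100*, 0110*, 1101*, 1110*, 1111*
[col 1] -110, 01-0, 11-1, 111-
Prime implicants: -110, 0011, 01-0, 11-1, 111-
PI chart (minterm → PIs covering it):
  3 | 0011  (sole → essential)
  6 | -110,01-0
  13 | 11-1  (sole → essential)
  15 | 11-1,111-
Essential prime implicants: 0011, 11-1

YES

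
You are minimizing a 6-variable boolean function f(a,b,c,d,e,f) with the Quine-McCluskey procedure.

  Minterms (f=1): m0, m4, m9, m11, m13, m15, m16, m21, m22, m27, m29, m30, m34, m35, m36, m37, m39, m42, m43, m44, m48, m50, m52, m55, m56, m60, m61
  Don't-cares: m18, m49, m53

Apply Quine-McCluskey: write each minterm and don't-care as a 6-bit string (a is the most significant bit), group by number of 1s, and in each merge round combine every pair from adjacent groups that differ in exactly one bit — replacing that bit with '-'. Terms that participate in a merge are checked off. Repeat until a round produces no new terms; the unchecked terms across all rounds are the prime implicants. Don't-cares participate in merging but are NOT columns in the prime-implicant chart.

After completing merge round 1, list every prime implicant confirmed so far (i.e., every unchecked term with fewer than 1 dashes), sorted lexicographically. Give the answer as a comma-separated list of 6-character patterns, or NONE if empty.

NONE

Round 0: 000000✓ 000100✓ 001001✓ 001011✓ 001101✓ 001111✓ 010000✓ 010010✓ 010101✓ 010110✓ 011011✓ 011101✓ 011110✓ 100010✓ 100011✓ 100100✓ 100101✓ 100111✓ 101010✓ 101011✓ 101100✓ 110000✓ 110001✓ 110010✓ 110100✓ 110101✓ 110111✓ 111000✓ 111100✓ 111101✓
Round 1: -00100 -01011 -10000✓ -10010✓ -10101✓ -11101✓ 0-0000 0-1011 0-1101 000-00 001-01✓ 001-11✓ 0010-1✓ 0011-1✓ 01-101✓ 01-110 010-10 0100-0✓ 1-0010 1-0100✓ 1-0101✓ 1-0111✓ 1-1100✓ 10-010✓ 10-011✓ 10-100✓ 100-11 10001-✓ 1001-1✓ 10010-✓ 10101-✓ 11-000✓ 11-100✓ 11-101✓ 110-00✓ 110-01✓ 1100-0✓ 11000-✓ 1101-1✓ 11010-✓ 111-00✓ 11110-✓
Round 2: -1-101 -100-0 001--1 1--100 1-01-1 1-010- 10-01- 11--00 11-10- 110-0-
PIs = {-00100, -01011, -1-101, -100-0, 0-0000, 0-1011, 0-1101, 000-00, 001--1, 01-110, 010-10, 1--100, 1-0010, 1-01-1, 1-010-, 10-01-, 100-11, 11--00, 11-10-, 110-0-}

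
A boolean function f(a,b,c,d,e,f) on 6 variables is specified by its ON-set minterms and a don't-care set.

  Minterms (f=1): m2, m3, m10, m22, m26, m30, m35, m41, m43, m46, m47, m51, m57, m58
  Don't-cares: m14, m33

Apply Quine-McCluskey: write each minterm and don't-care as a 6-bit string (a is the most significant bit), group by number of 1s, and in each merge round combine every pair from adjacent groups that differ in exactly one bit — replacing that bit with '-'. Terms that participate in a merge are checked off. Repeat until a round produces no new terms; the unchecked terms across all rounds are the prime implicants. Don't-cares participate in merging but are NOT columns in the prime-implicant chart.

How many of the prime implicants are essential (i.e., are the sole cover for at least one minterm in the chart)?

[col 0] 000010*, 000011*, 001010*, 001110*, 010110*, 011010*, 011110*, 100001*, 100011*, 101001*, 101011*, 101110*, 101111*, 110011*, 111001*, 111010*
[col 1] -00011, -01110, -11010, 0-1010*, 0-1110*, 00-010, 00001-, 001-10*, 01-110, 011-10*, 1-0011, 1-1001, 10-001*, 10-011*, 1000-1*, 101-11, 1010-1*, 10111-
[col 2] 0-1-10, 10-0-1
Prime implicants: -00011, -01110, -11010, 0-1-10, 00-010, 00001-, 01-110, 1-0011, 1-1001, 10-0-1, 101-11, 10111-
PI chart (minterm → PIs covering it):
  2 | 00-010,00001-
  3 | -00011,00001-
  10 | 0-1-10,00-010
  22 | 01-110  (sole → essential)
  26 | -11010,0-1-10
  30 | 0-1-10,01-110
  35 | -00011,1-0011,10-0-1
  41 | 1-1001,10-0-1
  43 | 10-0-1,101-11
  46 | -01110,10111-
  47 | 101-11,10111-
  51 | 1-0011  (sole → essential)
  57 | 1-1001  (sole → essential)
  58 | -11010  (sole → essential)
Essential prime implicants: -11010, 01-110, 1-0011, 1-1001

4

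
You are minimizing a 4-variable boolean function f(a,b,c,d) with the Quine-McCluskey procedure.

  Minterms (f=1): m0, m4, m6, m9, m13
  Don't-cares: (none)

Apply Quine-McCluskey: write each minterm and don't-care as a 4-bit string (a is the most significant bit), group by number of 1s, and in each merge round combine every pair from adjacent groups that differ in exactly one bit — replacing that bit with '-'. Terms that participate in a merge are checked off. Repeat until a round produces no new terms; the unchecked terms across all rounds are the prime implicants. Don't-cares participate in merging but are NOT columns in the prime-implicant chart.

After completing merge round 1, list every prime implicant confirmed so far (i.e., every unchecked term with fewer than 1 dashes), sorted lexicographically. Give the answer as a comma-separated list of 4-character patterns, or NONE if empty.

NONE

size-2^0 implicants → 0000(✓)  0100(✓)  0110(✓)  1001(✓)  1101(✓)
size-2^1 implicants → 0-00  01-0  1-01
Unchecked terms (primes): 0-00, 01-0, 1-01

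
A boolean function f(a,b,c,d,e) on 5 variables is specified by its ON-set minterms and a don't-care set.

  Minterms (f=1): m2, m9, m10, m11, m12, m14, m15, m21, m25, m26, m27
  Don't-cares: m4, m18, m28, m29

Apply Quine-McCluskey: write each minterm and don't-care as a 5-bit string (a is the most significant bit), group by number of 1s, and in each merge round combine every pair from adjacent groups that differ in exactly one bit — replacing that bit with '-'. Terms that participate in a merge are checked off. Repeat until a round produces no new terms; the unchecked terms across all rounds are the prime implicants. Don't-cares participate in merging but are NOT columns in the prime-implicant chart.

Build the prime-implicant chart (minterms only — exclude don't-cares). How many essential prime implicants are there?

4

size-2^0 implicants → 00010(✓)  00100(✓)  01001(✓)  01010(✓)  01011(✓)  01100(✓)  01110(✓)  01111(✓)  10010(✓)  10101(✓)  11001(✓)  11010(✓)  11011(✓)  11100(✓)  11101(✓)
size-2^1 implicants → -0010(✓)  -1001(✓)  -1010(✓)  -1011(✓)  -1100  0-010(✓)  0-100  01-10(✓)  01-11(✓)  010-1(✓)  0101-(✓)  011-0  0111-(✓)  1-010(✓)  1-101  11-01  110-1(✓)  1101-(✓)  1110-
size-2^2 implicants → --010  -10-1  -101-  01-1-
Unchecked terms (primes): --010, -10-1, -101-, -1100, 0-100, 01-1-, 011-0, 1-101, 11-01, 1110-
Minterm coverage:
  m2 ⊆ --010 [E]
  m9 ⊆ -10-1 [E]
  m10 ⊆ --010,-101-,01-1-
  m11 ⊆ -10-1,-101-,01-1-
  m12 ⊆ -1100,0-100,011-0
  m14 ⊆ 01-1-,011-0
  m15 ⊆ 01-1- [E]
  m21 ⊆ 1-101 [E]
  m25 ⊆ -10-1,11-01
  m26 ⊆ --010,-101-
  m27 ⊆ -10-1,-101-
E = {--010, -10-1, 01-1-, 1-101}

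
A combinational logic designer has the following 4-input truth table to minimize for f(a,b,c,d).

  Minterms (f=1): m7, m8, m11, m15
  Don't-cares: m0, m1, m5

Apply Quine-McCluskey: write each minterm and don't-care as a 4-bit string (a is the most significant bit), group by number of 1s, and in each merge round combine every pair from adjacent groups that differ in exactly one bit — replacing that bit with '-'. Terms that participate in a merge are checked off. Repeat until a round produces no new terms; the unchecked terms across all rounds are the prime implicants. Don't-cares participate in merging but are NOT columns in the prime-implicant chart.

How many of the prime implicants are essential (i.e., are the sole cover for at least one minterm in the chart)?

size-2^0 implicants → 0000(✓)  0001(✓)  0101(✓)  0111(✓)  1000(✓)  1011(✓)  1111(✓)
size-2^1 implicants → -000  -111  0-01  000-  01-1  1-11
Unchecked terms (primes): -000, -111, 0-01, 000-, 01-1, 1-11
Minterm coverage:
  m7 ⊆ -111,01-1
  m8 ⊆ -000 [E]
  m11 ⊆ 1-11 [E]
  m15 ⊆ -111,1-11
E = {-000, 1-11}

2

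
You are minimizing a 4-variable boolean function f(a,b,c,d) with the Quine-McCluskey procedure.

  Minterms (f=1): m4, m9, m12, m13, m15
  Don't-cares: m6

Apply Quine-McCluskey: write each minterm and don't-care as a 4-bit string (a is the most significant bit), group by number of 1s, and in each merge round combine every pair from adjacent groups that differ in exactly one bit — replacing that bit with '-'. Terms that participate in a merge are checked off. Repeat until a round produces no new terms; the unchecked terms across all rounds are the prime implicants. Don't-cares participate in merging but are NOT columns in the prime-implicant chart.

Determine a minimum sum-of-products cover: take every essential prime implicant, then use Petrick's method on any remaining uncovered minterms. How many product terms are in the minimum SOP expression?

size-2^0 implicants → 0100(✓)  0110(✓)  1001(✓)  1100(✓)  1101(✓)  1111(✓)
size-2^1 implicants → -100  01-0  1-01  11-1  110-
Unchecked terms (primes): -100, 01-0, 1-01, 11-1, 110-
Minterm coverage:
  m4 ⊆ -100,01-0
  m9 ⊆ 1-01 [E]
  m12 ⊆ -100,110-
  m13 ⊆ 1-01,11-1,110-
  m15 ⊆ 11-1 [E]
E = {1-01, 11-1}
Petrick residual → -100
Cover = bc'd' + ac'd + abd  |cover|=3

3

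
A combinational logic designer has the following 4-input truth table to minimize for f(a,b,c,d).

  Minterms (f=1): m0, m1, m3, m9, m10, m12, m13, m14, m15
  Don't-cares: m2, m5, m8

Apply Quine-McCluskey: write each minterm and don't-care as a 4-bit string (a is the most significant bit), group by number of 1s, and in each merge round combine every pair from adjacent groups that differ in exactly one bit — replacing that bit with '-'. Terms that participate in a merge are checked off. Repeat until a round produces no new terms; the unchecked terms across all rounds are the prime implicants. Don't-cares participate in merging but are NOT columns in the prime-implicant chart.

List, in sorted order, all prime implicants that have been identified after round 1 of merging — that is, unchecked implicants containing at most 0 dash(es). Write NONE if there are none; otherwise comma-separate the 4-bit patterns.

Round 0: 0000✓ 0001✓ 0010✓ 0011✓ 0101✓ 1000✓ 1001✓ 1010✓ 1100✓ 1101✓ 1110✓ 1111✓
Round 1: -000✓ -001✓ -010✓ -101✓ 0-01✓ 00-0✓ 00-1✓ 000-✓ 001-✓ 1-00✓ 1-01✓ 1-10✓ 10-0✓ 100-✓ 11-0✓ 11-1✓ 110-✓ 111-✓
Round 2: --01 -0-0 -00- 00-- 1--0 1-0- 11--
PIs = {--01, -0-0, -00-, 00--, 1--0, 1-0-, 11--}

NONE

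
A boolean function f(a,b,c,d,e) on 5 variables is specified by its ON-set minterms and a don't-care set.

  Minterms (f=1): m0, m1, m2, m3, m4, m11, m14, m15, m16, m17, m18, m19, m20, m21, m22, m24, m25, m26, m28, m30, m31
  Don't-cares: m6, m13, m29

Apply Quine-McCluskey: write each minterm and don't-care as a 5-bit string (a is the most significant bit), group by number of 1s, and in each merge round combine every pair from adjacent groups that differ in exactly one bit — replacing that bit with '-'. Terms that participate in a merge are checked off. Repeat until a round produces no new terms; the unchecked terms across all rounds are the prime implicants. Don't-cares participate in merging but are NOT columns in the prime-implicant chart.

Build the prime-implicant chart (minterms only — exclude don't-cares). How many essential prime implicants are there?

4

[col 0] 00000*, 00001*, 00010*, 00011*, 00100*, 00110*, 01011*, 01101*, 01110*, 01111*, 10000*, 10001*, 10010*, 10011*, 10100*, 10101*, 10110*, 11000*, 11001*, 11010*, 11100*, 11101*, 11110*, 11111*
[col 1] -0000*, -0001*, -0010*, -0011*, -0100*, -0110*, -1101*, -1110*, -1111*, 0-011, 0-110*, 00-00*, 00-10*, 000-0*, 000-1*, 0000-*, 0001-*, 001-0*, 01-11, 011-1*, 0111-*, 1-000*, 1-001*, 1-010*, 1-100*, 1-101*, 1-110*, 10-00*, 10-01*, 10-10*, 100-0*, 100-1*, 1000-*, 1001-*, 101-0*, 1010-*, 11-00*, 11-01*, 11-10*, 110-0*, 1100-*, 111-0*, 111-1*, 1110-*, 1111-*
[col 2] --110, -0-00*, -0-10*, -00-0*, -00-1*, -000-*, -001-*, -01-0*, -11-1, -111-, 00--0*, 000--*, 1--00*, 1--01*, 1--10*, 1-0-0*, 1-00-*, 1-1-0*, 1-10-*, 10--0*, 10-0-*, 100--*, 11--0*, 11-0-*, 111--
[col 3] -0--0, -00--, 1---0, 1--0-
Prime implicants: --110, -0--0, -00--, -11-1, -111-, 0-011, 01-11, 1---0, 1--0-, 111--
PI chart (minterm → PIs covering it):
  0 | -0--0,-00--
  1 | -00--  (sole → essential)
  2 | -0--0,-00--
  3 | -00--,0-011
  4 | -0--0  (sole → essential)
  11 | 0-011,01-11
  14 | --110,-111-
  15 | -11-1,-111-,01-11
  16 | -0--0,-00--,1---0,1--0-
  17 | -00--,1--0-
  18 | -0--0,-00--,1---0
  19 | -00--  (sole → essential)
  20 | -0--0,1---0,1--0-
  21 | 1--0-  (sole → essential)
  22 | --110,-0--0,1---0
  24 | 1---0,1--0-
  25 | 1--0-  (sole → essential)
  26 | 1---0  (sole → essential)
  28 | 1---0,1--0-,111--
  30 | --110,-111-,1---0,111--
  31 | -11-1,-111-,111--
Essential prime implicants: -0--0, -00--, 1---0, 1--0-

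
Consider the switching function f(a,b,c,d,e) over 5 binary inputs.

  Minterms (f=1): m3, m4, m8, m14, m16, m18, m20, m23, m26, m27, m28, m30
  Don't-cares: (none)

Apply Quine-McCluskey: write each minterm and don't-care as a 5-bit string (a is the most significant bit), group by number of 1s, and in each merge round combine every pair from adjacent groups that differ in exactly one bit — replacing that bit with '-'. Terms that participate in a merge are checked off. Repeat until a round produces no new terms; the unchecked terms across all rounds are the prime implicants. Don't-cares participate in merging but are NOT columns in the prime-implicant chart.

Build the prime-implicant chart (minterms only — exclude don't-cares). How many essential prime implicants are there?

Round 0: 00011 00100✓ 01000 01110✓ 10000✓ 10010✓ 10100✓ 10111 11010✓ 11011✓ 11100✓ 11110✓
Round 1: -0100 -1110 1-010 1-100 10-00 100-0 11-10 1101- 111-0
PIs = {-0100, -1110, 00011, 01000, 1-010, 1-100, 10-00, 100-0, 10111, 11-10, 1101-, 111-0}
Coverage chart:
  m3: 00011 ←essential
  m4: -0100 ←essential
  m8: 01000 ←essential
  m14: -1110 ←essential
  m16: 10-00,100-0
  m18: 1-010,100-0
  m20: -0100,1-100,10-00
  m23: 10111 ←essential
  m26: 1-010,11-10,1101-
  m27: 1101- ←essential
  m28: 1-100,111-0
  m30: -1110,11-10,111-0
Essential: -0100, -1110, 00011, 01000, 10111, 1101-

6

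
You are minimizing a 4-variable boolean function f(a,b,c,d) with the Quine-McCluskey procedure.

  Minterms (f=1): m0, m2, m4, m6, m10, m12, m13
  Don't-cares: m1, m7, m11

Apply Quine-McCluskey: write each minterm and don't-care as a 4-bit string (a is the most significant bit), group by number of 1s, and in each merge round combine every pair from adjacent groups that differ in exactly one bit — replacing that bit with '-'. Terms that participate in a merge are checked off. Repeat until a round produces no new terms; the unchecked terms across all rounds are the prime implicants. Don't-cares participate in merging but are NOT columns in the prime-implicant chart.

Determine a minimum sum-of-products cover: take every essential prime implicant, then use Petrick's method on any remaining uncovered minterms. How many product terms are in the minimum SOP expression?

[col 0] 0000*, 0001*, 0010*, 0100*, 0110*, 0111*, 1010*, 1011*, 1100*, 1101*
[col 1] -010, -100, 0-00*, 0-10*, 00-0*, 000-, 01-0*, 011-, 101-, 110-
[col 2] 0--0
Prime implicants: -010, -100, 0--0, 000-, 011-, 101-, 110-
PI chart (minterm → PIs covering it):
  0 | 0--0,000-
  2 | -010,0--0
  4 | -100,0--0
  6 | 0--0,011-
  10 | -010,101-
  12 | -100,110-
  13 | 110-  (sole → essential)
Essential prime implicants: 110-
Petrick residual → -010, 0--0
Minimum SOP uses 3 PIs: b'cd' + a'd' + abc'

3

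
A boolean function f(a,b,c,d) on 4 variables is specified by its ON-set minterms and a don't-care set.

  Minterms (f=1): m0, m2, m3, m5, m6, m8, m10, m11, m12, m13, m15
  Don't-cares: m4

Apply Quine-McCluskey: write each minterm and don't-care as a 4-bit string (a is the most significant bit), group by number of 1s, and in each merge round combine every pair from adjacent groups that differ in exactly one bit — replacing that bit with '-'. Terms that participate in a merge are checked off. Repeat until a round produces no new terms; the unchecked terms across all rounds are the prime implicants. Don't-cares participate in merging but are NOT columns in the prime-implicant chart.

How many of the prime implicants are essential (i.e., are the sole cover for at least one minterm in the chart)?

3

size-2^0 implicants → 0000(✓)  0010(✓)  0011(✓)  0100(✓)  0101(✓)  0110(✓)  1000(✓)  1010(✓)  1011(✓)  1100(✓)  1101(✓)  1111(✓)
size-2^1 implicants → -000(✓)  -010(✓)  -011(✓)  -100(✓)  -101(✓)  0-00(✓)  0-10(✓)  00-0(✓)  001-(✓)  01-0(✓)  010-(✓)  1-00(✓)  1-11  10-0(✓)  101-(✓)  11-1  110-(✓)
size-2^2 implicants → --00  -0-0  -01-  -10-  0--0
Unchecked terms (primes): --00, -0-0, -01-, -10-, 0--0, 1-11, 11-1
Minterm coverage:
  m0 ⊆ --00,-0-0,0--0
  m2 ⊆ -0-0,-01-,0--0
  m3 ⊆ -01- [E]
  m5 ⊆ -10- [E]
  m6 ⊆ 0--0 [E]
  m8 ⊆ --00,-0-0
  m10 ⊆ -0-0,-01-
  m11 ⊆ -01-,1-11
  m12 ⊆ --00,-10-
  m13 ⊆ -10-,11-1
  m15 ⊆ 1-11,11-1
E = {-01-, -10-, 0--0}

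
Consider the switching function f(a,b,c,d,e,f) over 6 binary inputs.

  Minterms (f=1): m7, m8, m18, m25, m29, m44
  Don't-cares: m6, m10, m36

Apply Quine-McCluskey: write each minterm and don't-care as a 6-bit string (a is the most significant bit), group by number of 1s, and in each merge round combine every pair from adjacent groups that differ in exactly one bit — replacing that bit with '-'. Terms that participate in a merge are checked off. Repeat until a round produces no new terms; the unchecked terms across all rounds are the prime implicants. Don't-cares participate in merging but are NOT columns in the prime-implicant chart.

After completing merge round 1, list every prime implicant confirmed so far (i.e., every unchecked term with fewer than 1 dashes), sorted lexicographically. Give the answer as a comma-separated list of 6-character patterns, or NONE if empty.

size-2^0 implicants → 000110(✓)  000111(✓)  001000(✓)  001010(✓)  010010  011001(✓)  011101(✓)  100100(✓)  101100(✓)
size-2^1 implicants → 00011-  0010-0  011-01  10-100
Unchecked terms (primes): 00011-, 0010-0, 010010, 011-01, 10-100

010010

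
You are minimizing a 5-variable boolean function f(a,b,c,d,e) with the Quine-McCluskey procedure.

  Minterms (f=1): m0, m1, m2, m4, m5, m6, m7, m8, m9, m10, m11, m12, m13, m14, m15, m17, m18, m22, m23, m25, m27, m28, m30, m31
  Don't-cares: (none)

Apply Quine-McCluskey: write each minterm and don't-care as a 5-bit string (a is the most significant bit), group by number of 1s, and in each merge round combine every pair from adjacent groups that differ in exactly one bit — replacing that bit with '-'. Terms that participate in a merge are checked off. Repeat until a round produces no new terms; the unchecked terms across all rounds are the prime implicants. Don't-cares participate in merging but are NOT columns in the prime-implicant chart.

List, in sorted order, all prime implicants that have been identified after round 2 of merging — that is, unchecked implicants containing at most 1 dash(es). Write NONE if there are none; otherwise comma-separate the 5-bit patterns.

NONE

Round 0: 00000✓ 00001✓ 00010✓ 00100✓ 00101✓ 00110✓ 00111✓ 01000✓ 01001✓ 01010✓ 01011✓ 01100✓ 01101✓ 01110✓ 01111✓ 10001✓ 10010✓ 10110✓ 10111✓ 11001✓ 11011✓ 11100✓ 11110✓ 11111✓
Round 1: -0001✓ -0010✓ -0110✓ -0111✓ -1001✓ -1011✓ -1100✓ -1110✓ -1111✓ 0-000✓ 0-001✓ 0-010✓ 0-100✓ 0-101✓ 0-110✓ 0-111✓ 00-00✓ 00-01✓ 00-10✓ 000-0✓ 0000-✓ 001-0✓ 001-1✓ 0010-✓ 0011-✓ 01-00✓ 01-01✓ 01-10✓ 01-11✓ 010-0✓ 010-1✓ 0100-✓ 0101-✓ 011-0✓ 011-1✓ 0110-✓ 0111-✓ 1-001✓ 1-110✓ 1-111✓ 10-10✓ 1011-✓ 11-11✓ 110-1✓ 111-0✓ 1111-✓
Round 2: --001 --110✓ --111✓ -0-10 -011-✓ -1-11 -10-1 -11-0 -111-✓ 0--00✓ 0--01✓ 0--10✓ 0-0-0✓ 0-00-✓ 0-1-0✓ 0-1-1✓ 0-10-✓ 0-11-✓ 00--0✓ 00-0-✓ 001--✓ 01--0✓ 01--1✓ 01-0-✓ 01-1-✓ 010--✓ 011--✓ 1-11-✓
Round 3: --11- 0---0 0--0- 0-1-- 01---
PIs = {--001, --11-, -0-10, -1-11, -10-1, -11-0, 0---0, 0--0-, 0-1--, 01---}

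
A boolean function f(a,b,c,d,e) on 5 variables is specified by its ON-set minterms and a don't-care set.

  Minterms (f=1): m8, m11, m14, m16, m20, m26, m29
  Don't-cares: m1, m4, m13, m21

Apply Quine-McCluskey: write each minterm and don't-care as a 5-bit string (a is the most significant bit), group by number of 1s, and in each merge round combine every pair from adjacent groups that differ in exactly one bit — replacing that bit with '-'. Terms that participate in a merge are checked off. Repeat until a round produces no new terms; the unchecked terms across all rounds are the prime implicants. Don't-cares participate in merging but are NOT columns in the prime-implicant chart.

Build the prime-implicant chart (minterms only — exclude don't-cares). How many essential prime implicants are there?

5

Round 0: 00001 00100✓ 01000 01011 01101✓ 01110 10000✓ 10100✓ 10101✓ 11010 11101✓
Round 1: -0100 -1101 1-101 10-00 1010-
PIs = {-0100, -1101, 00001, 01000, 01011, 01110, 1-101, 10-00, 1010-, 11010}
Coverage chart:
  m8: 01000 ←essential
  m11: 01011 ←essential
  m14: 01110 ←essential
  m16: 10-00 ←essential
  m20: -0100,10-00,1010-
  m26: 11010 ←essential
  m29: -1101,1-101
Essential: 01000, 01011, 01110, 10-00, 11010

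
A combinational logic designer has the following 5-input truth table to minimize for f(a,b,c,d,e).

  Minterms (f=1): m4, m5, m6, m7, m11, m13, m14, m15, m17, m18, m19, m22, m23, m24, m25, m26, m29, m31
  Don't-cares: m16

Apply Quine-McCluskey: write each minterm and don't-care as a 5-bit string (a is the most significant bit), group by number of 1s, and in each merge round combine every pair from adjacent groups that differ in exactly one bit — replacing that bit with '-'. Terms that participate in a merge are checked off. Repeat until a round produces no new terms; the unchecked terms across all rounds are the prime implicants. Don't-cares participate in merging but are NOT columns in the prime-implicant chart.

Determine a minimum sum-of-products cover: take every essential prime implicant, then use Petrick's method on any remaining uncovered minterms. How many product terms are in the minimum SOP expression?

7

size-2^0 implicants → 00100(✓)  00101(✓)  00110(✓)  00111(✓)  01011(✓)  01101(✓)  01110(✓)  01111(✓)  10000(✓)  10001(✓)  10010(✓)  10011(✓)  10110(✓)  10111(✓)  11000(✓)  11001(✓)  11010(✓)  11101(✓)  11111(✓)
size-2^1 implicants → -0110(✓)  -0111(✓)  -1101(✓)  -1111(✓)  0-101(✓)  0-110(✓)  0-111(✓)  001-0(✓)  001-1(✓)  0010-(✓)  0011-(✓)  01-11  011-1(✓)  0111-(✓)  1-000(✓)  1-001(✓)  1-010(✓)  1-111(✓)  10-10(✓)  10-11(✓)  100-0(✓)  100-1(✓)  1000-(✓)  1001-(✓)  1011-(✓)  11-01  110-0(✓)  1100-(✓)  111-1(✓)
size-2^2 implicants → --111  -011-  -11-1  0-1-1  0-11-  001--  1-0-0  1-00-  10-1-  100--
Unchecked terms (primes): --111, -011-, -11-1, 0-1-1, 0-11-, 001--, 01-11, 1-0-0, 1-00-, 10-1-, 100--, 11-01
Minterm coverage:
  m4 ⊆ 001-- [E]
  m5 ⊆ 0-1-1,001--
  m6 ⊆ -011-,0-11-,001--
  m7 ⊆ --111,-011-,0-1-1,0-11-,001--
  m11 ⊆ 01-11 [E]
  m13 ⊆ -11-1,0-1-1
  m14 ⊆ 0-11- [E]
  m15 ⊆ --111,-11-1,0-1-1,0-11-,01-11
  m17 ⊆ 1-00-,100--
  m18 ⊆ 1-0-0,10-1-,100--
  m19 ⊆ 10-1-,100--
  m22 ⊆ -011-,10-1-
  m23 ⊆ --111,-011-,10-1-
  m24 ⊆ 1-0-0,1-00-
  m25 ⊆ 1-00-,11-01
  m26 ⊆ 1-0-0 [E]
  m29 ⊆ -11-1,11-01
  m31 ⊆ --111,-11-1
E = {0-11-, 001--, 01-11, 1-0-0}
Petrick residual → -11-1, 1-00-, 10-1-
Cover = bce + a'cd + a'b'c + a'bde + ac'e' + ac'd' + ab'd  |cover|=7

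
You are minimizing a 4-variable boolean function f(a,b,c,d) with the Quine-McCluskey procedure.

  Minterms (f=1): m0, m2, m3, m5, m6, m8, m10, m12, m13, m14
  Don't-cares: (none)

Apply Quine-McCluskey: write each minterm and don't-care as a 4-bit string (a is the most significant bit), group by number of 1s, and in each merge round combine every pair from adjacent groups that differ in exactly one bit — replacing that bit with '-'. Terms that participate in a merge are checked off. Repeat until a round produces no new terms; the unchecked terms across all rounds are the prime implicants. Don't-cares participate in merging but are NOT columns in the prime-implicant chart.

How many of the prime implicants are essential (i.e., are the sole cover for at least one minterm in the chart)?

Round 0: 0000✓ 0010✓ 0011✓ 0101✓ 0110✓ 1000✓ 1010✓ 1100✓ 1101✓ 1110✓
Round 1: -000✓ -010✓ -101 -110✓ 0-10✓ 00-0✓ 001- 1-00✓ 1-10✓ 10-0✓ 11-0✓ 110-
Round 2: --10 -0-0 1--0
PIs = {--10, -0-0, -101, 001-, 1--0, 110-}
Coverage chart:
  m0: -0-0 ←essential
  m2: --10,-0-0,001-
  m3: 001- ←essential
  m5: -101 ←essential
  m6: --10 ←essential
  m8: -0-0,1--0
  m10: --10,-0-0,1--0
  m12: 1--0,110-
  m13: -101,110-
  m14: --10,1--0
Essential: --10, -0-0, -101, 001-

4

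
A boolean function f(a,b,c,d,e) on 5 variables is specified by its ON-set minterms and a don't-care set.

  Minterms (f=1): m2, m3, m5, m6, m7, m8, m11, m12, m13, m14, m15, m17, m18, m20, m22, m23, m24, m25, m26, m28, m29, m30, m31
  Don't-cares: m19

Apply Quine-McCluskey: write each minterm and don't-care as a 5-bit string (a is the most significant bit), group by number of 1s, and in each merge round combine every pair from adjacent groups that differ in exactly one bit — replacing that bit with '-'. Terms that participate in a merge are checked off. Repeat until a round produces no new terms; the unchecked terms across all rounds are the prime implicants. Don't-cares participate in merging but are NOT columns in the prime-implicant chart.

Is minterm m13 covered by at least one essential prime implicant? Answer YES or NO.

Round 0: 00010✓ 00011✓ 00101✓ 00110✓ 00111✓ 01000✓ 01011✓ 01100✓ 01101✓ 01110✓ 01111✓ 10001✓ 10010✓ 10011✓ 10100✓ 10110✓ 10111✓ 11000✓ 11001✓ 11010✓ 11100✓ 11101✓ 11110✓ 11111✓
Round 1: -0010✓ -0011✓ -0110✓ -0111✓ -1000✓ -1100✓ -1101✓ -1110✓ -1111✓ 0-011✓ 0-101✓ 0-110✓ 0-111✓ 00-10✓ 00-11✓ 0001-✓ 001-1✓ 0011-✓ 01-00✓ 01-11✓ 011-0✓ 011-1✓ 0110-✓ 0111-✓ 1-001 1-010✓ 1-100✓ 1-110✓ 1-111✓ 10-10✓ 10-11✓ 100-1 1001-✓ 101-0✓ 1011-✓ 11-00✓ 11-01✓ 11-10✓ 110-0✓ 1100-✓ 111-0✓ 111-1✓ 1110-✓ 1111-✓
Round 2: --110✓ --111✓ -0-10✓ -0-11✓ -001-✓ -011-✓ -1-00 -11-0✓ -11-1✓ -110-✓ -111-✓ 0--11 0-1-1 0-11-✓ 00-1-✓ 011--✓ 1--10 1-1-0 1-11-✓ 10-1-✓ 11--0 11-0- 111--✓
Round 3: --11- -0-1- -11--
PIs = {--11-, -0-1-, -1-00, -11--, 0--11, 0-1-1, 1--10, 1-001, 1-1-0, 100-1, 11--0, 11-0-}
Coverage chart:
  m2: -0-1- ←essential
  m3: -0-1-,0--11
  m5: 0-1-1 ←essential
  m6: --11-,-0-1-
  m7: --11-,-0-1-,0--11,0-1-1
  m8: -1-00 ←essential
  m11: 0--11 ←essential
  m12: -1-00,-11--
  m13: -11--,0-1-1
  m14: --11-,-11--
  m15: --11-,-11--,0--11,0-1-1
  m17: 1-001,100-1
  m18: -0-1-,1--10
  m20: 1-1-0 ←essential
  m22: --11-,-0-1-,1--10,1-1-0
  m23: --11-,-0-1-
  m24: -1-00,11--0,11-0-
  m25: 1-001,11-0-
  m26: 1--10,11--0
  m28: -1-00,-11--,1-1-0,11--0,11-0-
  m29: -11--,11-0-
  m30: --11-,-11--,1--10,1-1-0,11--0
  m31: --11-,-11--
Essential: -0-1-, -1-00, 0--11, 0-1-1, 1-1-0

YES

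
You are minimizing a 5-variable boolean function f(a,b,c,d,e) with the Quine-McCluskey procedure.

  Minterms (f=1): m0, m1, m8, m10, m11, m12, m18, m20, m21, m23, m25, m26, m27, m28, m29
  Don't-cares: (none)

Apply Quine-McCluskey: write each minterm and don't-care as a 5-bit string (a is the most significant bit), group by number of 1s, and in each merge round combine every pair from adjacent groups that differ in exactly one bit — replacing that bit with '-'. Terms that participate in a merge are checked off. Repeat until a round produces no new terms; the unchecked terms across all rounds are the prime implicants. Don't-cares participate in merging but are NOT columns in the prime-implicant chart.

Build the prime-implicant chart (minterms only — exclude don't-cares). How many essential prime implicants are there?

Round 0: 00000✓ 00001✓ 01000✓ 01010✓ 01011✓ 01100✓ 10010✓ 10100✓ 10101✓ 10111✓ 11001✓ 11010✓ 11011✓ 11100✓ 11101✓
Round 1: -1010✓ -1011✓ -1100 0-000 0000- 01-00 010-0 0101-✓ 1-010 1-100✓ 1-101✓ 101-1 1010-✓ 11-01 110-1 1101-✓ 1110-✓
Round 2: -101- 1-10-
PIs = {-101-, -1100, 0-000, 0000-, 01-00, 010-0, 1-010, 1-10-, 101-1, 11-01, 110-1}
Coverage chart:
  m0: 0-000,0000-
  m1: 0000- ←essential
  m8: 0-000,01-00,010-0
  m10: -101-,010-0
  m11: -101- ←essential
  m12: -1100,01-00
  m18: 1-010 ←essential
  m20: 1-10- ←essential
  m21: 1-10-,101-1
  m23: 101-1 ←essential
  m25: 11-01,110-1
  m26: -101-,1-010
  m27: -101-,110-1
  m28: -1100,1-10-
  m29: 1-10-,11-01
Essential: -101-, 0000-, 1-010, 1-10-, 101-1

5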